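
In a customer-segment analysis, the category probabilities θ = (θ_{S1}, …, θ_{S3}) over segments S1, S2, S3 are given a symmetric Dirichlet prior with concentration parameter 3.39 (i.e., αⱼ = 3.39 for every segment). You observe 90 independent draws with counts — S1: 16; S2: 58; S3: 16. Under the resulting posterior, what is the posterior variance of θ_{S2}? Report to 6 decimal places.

0.002345

The Dirichlet prior is conjugate to the Multinomial likelihood: each posterior αⱼ = prior αⱼ + observed count nⱼ.
Posterior concentration: (19.39, 61.39, 19.39), total = 100.17.
Var[θ_j] = α_j(Σα−α_j)/((Σα)²(Σα+1)) = 61.39·38.78/(100.17²·101.17) = 0.002345.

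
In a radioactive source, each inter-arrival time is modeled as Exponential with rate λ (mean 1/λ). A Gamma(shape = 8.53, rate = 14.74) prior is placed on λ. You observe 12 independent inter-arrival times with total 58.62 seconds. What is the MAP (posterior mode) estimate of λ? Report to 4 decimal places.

With a Gamma(shape α, rate β) prior on the exponential rate λ, the posterior after n observations with total T = Σxᵢ is Gamma(α+n, β+T).
Posterior: Gamma(8.53+12, 14.74+58.62) = Gamma(20.53, 73.36).
Mode = (α−1)/β = 0.2662.

0.2662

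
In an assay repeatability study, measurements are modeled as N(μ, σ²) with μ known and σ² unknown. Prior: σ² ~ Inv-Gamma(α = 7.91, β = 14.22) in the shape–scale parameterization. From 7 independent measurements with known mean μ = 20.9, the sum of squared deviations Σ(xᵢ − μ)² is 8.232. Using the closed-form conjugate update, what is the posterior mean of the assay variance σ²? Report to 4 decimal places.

With known mean μ and an Inverse-Gamma(α, β) prior on σ², the Normal likelihood is conjugate: posterior is Inv-Gamma(α + n/2, β + Σ(xᵢ−μ)²/2).
Posterior: Inv-Gamma(7.91 + 7/2, 14.22 + 8.232/2) = Inv-Gamma(11.41, 18.3360).
E[σ²|data] = β/(α−1) = 18.3360/10.41 = 1.7614.

1.7614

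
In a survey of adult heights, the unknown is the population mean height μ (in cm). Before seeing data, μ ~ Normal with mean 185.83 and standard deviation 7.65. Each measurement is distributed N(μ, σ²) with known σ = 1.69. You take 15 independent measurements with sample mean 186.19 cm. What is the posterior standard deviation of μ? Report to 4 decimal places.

0.4356

For Normal data with known variance σ², a Normal(μ₀, σ₀²) prior on μ is conjugate. Posterior precision = 1/σ₀² + n/σ²; posterior mean is the precision-weighted average of μ₀ and x̄.
σ₀² = 7.65² = 58.5225, σ² = 1.69² = 2.8561; σ² + n·σ₀² = 2.8561 + 15·58.5225 = 880.6936.
Posterior precision = 1/σ₀² + n/σ² = 1/58.5225 + 15/2.8561 = (σ² + n·σ₀²)/(σ₀²σ²) = 880.6936/(58.5225·2.8561); posterior variance σₙ² = σ₀²σ²/(σ² + n·σ₀²) = 58.5225·2.8561/880.6936 = 0.189789.
Posterior SD = √σₙ² = √(58.5225·2.8561/880.6936) = 0.4356.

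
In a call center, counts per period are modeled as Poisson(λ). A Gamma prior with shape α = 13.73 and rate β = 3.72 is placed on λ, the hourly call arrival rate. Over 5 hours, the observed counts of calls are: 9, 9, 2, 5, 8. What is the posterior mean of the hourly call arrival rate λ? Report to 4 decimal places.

5.3589

With a Gamma(shape α, rate β) prior, the Poisson likelihood is conjugate: the posterior is Gamma(α + ΣXᵢ, β + n).
Sum of counts S = 33 over n = 5 hours.
Posterior: Gamma(α+S, β+n) = Gamma(13.73+33, 3.72+5) = Gamma(46.73, 8.72).
Posterior mean = α/β = 46.73/8.72 = 5.3589.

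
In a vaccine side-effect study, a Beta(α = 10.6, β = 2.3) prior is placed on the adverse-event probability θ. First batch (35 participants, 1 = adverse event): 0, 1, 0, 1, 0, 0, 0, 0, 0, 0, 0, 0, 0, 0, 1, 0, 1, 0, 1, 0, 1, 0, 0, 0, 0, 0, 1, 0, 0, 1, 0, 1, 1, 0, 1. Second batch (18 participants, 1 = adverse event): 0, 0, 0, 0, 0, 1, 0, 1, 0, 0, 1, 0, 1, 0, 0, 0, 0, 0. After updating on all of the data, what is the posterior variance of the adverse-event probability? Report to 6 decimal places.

The Beta prior is conjugate to a Binomial/Bernoulli likelihood; the update adds successes to α and failures to β.
After batch 1: Beta(10.6+11, 2.3+24) = Beta(21.6, 26.3).
After batch 2: Beta(21.6+4, 26.3+14) = Beta(25.6, 40.3).
Var = αβ/((α+β)²(α+β+1)) = 25.6·40.3/(65.9²·66.9) = 0.003551.

0.003551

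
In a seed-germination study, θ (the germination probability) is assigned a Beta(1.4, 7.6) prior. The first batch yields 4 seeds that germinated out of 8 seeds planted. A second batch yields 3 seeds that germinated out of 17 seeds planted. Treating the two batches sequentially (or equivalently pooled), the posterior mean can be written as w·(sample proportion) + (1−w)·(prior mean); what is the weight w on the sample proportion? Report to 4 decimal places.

The Beta prior is conjugate to a Binomial/Bernoulli likelihood; the update adds successes to α and failures to β.
Total number of seeds planted: n = 8 + 17 = 25.
Posterior mean = (α₀+k)/(α₀+β₀+n) = [n/(α₀+β₀+n)]·(k/n) + [(α₀+β₀)/(α₀+β₀+n)]·α₀/(α₀+β₀), so only n and the prior enter the weight.
The weight on the data is w = n/(α₀+β₀+n) = 25/(1.4+7.6+25) = 25/34.0 = 0.7353.

0.7353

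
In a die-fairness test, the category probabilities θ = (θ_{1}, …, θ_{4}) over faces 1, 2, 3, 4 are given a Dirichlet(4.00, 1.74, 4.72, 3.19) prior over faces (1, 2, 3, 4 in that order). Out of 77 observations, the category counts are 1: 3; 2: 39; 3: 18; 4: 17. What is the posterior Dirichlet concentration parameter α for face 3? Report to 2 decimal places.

22.72

The Dirichlet prior is conjugate to the Multinomial likelihood: each posterior αⱼ = prior αⱼ + observed count nⱼ.
Posterior concentration: (7.00, 40.74, 22.72, 20.19), total = 90.65.
α_{3} = 4.72 + 18 = 22.72.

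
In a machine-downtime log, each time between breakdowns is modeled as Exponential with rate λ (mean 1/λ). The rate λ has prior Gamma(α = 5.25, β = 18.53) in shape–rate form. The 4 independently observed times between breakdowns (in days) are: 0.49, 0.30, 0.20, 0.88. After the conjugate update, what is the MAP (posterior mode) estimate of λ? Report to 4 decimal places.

0.4044

With a Gamma(shape α, rate β) prior on the exponential rate λ, the posterior after n observations with total T = Σxᵢ is Gamma(α+n, β+T).
Sum of observations T = 1.87 days; n = 4.
Posterior: Gamma(5.25+4, 18.53+1.87) = Gamma(9.25, 20.40).
Mode = (α−1)/β = 0.4044.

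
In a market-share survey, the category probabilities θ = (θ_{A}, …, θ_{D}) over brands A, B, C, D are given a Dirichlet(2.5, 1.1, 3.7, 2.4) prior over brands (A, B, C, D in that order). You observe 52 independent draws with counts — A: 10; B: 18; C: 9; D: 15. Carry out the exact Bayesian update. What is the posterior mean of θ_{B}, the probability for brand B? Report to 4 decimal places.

0.3096

The Dirichlet prior is conjugate to the Multinomial likelihood: each posterior αⱼ = prior αⱼ + observed count nⱼ.
Posterior concentration: (12.5, 19.1, 12.7, 17.4), total = 61.7.
E[θ_{B}|data] = α_{B}/Σα = 19.1/61.7 = 0.3096.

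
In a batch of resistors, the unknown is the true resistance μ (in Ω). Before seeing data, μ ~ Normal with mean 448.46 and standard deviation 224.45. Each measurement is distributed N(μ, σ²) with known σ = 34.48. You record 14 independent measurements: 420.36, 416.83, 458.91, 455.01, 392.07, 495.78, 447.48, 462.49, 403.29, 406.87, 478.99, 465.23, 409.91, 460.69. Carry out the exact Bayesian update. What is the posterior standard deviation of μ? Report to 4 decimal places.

9.2074

For Normal data with known variance σ², a Normal(μ₀, σ₀²) prior on μ is conjugate. Posterior precision = 1/σ₀² + n/σ²; posterior mean is the precision-weighted average of μ₀ and x̄.
σ₀² = 224.45² = 50377.8025, σ² = 34.48² = 1188.8704; σ² + n·σ₀² = 1188.8704 + 14·50377.8025 = 706478.1054.
Posterior precision = 1/σ₀² + n/σ² = 1/50377.8025 + 14/1188.8704 = (σ² + n·σ₀²)/(σ₀²σ²) = 706478.1054/(50377.8025·1188.8704); posterior variance σₙ² = σ₀²σ²/(σ² + n·σ₀²) = 50377.8025·1188.8704/706478.1054 = 84.776411.
Posterior SD = √σₙ² = √(50377.8025·1188.8704/706478.1054) = 9.2074.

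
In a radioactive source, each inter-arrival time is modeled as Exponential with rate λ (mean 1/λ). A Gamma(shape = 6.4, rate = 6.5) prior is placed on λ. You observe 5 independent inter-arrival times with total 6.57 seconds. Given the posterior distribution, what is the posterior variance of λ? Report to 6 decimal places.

0.066735

With a Gamma(shape α, rate β) prior on the exponential rate λ, the posterior after n observations with total T = Σxᵢ is Gamma(α+n, β+T).
Posterior: Gamma(6.4+5, 6.5+6.57) = Gamma(11.4, 13.07).
Var = α/β² = 0.066735.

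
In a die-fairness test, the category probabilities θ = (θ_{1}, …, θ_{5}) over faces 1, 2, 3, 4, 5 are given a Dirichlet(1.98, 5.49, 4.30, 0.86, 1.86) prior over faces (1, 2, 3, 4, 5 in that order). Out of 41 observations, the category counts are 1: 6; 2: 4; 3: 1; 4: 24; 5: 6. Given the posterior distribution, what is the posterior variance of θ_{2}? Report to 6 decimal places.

0.002510

The Dirichlet prior is conjugate to the Multinomial likelihood: each posterior αⱼ = prior αⱼ + observed count nⱼ.
Posterior concentration: (7.98, 9.49, 5.30, 24.86, 7.86), total = 55.49.
Var[θ_j] = α_j(Σα−α_j)/((Σα)²(Σα+1)) = 9.49·46.00/(55.49²·56.49) = 0.002510.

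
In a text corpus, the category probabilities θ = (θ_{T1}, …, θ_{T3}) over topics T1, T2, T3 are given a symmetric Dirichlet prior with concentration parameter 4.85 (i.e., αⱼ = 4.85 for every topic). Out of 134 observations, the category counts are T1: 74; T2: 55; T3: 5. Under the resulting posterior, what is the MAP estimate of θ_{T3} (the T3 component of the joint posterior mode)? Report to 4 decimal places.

0.0608

The Dirichlet prior is conjugate to the Multinomial likelihood: each posterior αⱼ = prior αⱼ + observed count nⱼ.
Posterior concentration: (78.85, 59.85, 9.85), total = 148.55.
Joint mode component: (α_{T3}−1)/(Σα−K) = 8.85/145.55 = 0.0608.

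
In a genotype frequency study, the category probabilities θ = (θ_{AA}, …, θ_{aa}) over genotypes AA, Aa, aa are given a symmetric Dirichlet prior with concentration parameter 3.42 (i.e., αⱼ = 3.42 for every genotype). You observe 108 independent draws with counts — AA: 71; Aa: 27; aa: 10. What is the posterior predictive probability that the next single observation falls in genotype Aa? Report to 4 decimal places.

The Dirichlet prior is conjugate to the Multinomial likelihood: each posterior αⱼ = prior αⱼ + observed count nⱼ.
Posterior concentration: (74.42, 30.42, 13.42), total = 118.26.
P(next = Aa | data) = α_{Aa}/Σα = 0.2572.

0.2572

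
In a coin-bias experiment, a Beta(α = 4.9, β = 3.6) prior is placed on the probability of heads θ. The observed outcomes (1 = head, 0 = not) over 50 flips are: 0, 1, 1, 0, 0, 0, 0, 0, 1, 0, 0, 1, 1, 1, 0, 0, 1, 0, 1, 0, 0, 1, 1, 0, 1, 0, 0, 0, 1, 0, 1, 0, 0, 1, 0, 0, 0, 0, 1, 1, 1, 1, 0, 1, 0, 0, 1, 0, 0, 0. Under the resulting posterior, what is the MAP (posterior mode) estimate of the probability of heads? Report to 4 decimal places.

The Beta prior is conjugate to a Binomial/Bernoulli likelihood; the update adds successes to α and failures to β.
Posterior: Beta(α+k, β+n−k) = Beta(4.9+20, 3.6+30) = Beta(24.9, 33.6).
Mode of Beta(a,b) for a,b>1 is (a−1)/(a+b−2) = 23.9/56.5 = 0.4230.

0.4230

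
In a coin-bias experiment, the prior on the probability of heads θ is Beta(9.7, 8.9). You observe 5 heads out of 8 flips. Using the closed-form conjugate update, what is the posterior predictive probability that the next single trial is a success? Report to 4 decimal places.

0.5526

The Beta prior is conjugate to a Binomial/Bernoulli likelihood; the update adds successes to α and failures to β.
Posterior: Beta(α+k, β+n−k) = Beta(9.7+5, 8.9+3) = Beta(14.7, 11.9).
For a single future Bernoulli trial, P(success | data) = α/(α+β) = 0.5526.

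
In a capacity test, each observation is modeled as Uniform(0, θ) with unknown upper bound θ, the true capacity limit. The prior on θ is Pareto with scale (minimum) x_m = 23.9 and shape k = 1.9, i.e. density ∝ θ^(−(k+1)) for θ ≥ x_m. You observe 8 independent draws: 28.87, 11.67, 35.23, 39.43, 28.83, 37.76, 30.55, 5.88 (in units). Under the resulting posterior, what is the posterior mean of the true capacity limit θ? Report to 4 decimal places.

43.8603

A Pareto(scale x_m, shape k) prior on the upper bound θ of Uniform(0, θ) is conjugate: posterior is Pareto(max(x_m, max xᵢ), k + n).
Sample maximum = 39.43; prior scale x_m = 23.9 → posterior scale = max = 39.43.
Posterior shape = 1.9 + 8 = 9.9.
E[θ|data] = k·x_m/(k−1) = 9.9·39.43/8.9 = 43.8603.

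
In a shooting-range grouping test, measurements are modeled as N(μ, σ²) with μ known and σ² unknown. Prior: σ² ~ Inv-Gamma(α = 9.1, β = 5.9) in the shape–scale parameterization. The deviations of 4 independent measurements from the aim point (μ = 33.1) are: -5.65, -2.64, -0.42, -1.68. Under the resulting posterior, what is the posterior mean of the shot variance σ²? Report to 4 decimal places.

With known mean μ and an Inverse-Gamma(α, β) prior on σ², the Normal likelihood is conjugate: posterior is Inv-Gamma(α + n/2, β + Σ(xᵢ−μ)²/2).
Σ(xᵢ−μ)² = (-5.65)² + (-2.64)² + (-0.42)² + (-1.68)² = 41.8909.
Posterior: Inv-Gamma(9.1 + 4/2, 5.9 + 41.8909/2) = Inv-Gamma(11.10, 26.84545).
E[σ²|data] = β/(α−1) = 26.84545/10.10 = 2.6580.

2.6580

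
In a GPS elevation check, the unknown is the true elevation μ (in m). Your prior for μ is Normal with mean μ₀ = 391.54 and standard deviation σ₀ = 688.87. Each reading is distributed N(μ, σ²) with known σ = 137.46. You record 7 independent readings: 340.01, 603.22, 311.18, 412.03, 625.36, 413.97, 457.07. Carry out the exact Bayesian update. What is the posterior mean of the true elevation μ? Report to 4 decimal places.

451.4933

For Normal data with known variance σ², a Normal(μ₀, σ₀²) prior on μ is conjugate. Posterior precision = 1/σ₀² + n/σ²; posterior mean is the precision-weighted average of μ₀ and x̄.
Σxᵢ = 340.01 + 603.22 + 311.18 + 412.03 + 625.36 + 413.97 + 457.07 = 3162.84, so n·x̄ = 3162.84.
σ₀² = 688.87² = 474541.8769, σ² = 137.46² = 18895.2516; σ² + n·σ₀² = 18895.2516 + 7·474541.8769 = 3340688.3899.
Posterior mean = (μ₀/σ₀² + n·x̄/σ²)/(1/σ₀² + n/σ²) = (σ²·μ₀ + σ₀²·n·x̄)/(σ² + n·σ₀²) = (18895.2516·391.54 + 474541.8769·3162.84)/3340688.3899 = 1508298276.74586/3340688.3899 = 451.4933.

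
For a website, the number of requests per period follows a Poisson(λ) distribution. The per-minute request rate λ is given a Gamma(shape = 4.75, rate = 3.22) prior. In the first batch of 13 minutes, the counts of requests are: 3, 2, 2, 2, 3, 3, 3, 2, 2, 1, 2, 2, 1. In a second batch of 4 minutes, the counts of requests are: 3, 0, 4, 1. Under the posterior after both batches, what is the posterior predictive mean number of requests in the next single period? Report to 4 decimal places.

2.0153

With a Gamma(shape α, rate β) prior, the Poisson likelihood is conjugate: the posterior is Gamma(α + ΣXᵢ, β + n).
Batch 1: sum of counts S = 28 over n = 13 minutes.
After batch 1: Gamma(α+S, β+n) = Gamma(4.75+28, 3.22+13) = Gamma(32.75, 16.22).
Batch 2: sum of counts S = 8 over n = 4 minutes.
After batch 2: Gamma(α+S, β+n) = Gamma(32.75+8, 16.22+4) = Gamma(40.75, 20.22).
The predictive distribution for one future period is NegBinom with mean α/β = 2.0153.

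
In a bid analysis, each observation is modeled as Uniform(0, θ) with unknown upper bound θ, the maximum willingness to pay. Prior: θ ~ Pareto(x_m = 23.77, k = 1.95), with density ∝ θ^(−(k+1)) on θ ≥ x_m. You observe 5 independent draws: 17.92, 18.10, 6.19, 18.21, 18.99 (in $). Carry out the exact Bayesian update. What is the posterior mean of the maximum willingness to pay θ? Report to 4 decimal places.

A Pareto(scale x_m, shape k) prior on the upper bound θ of Uniform(0, θ) is conjugate: posterior is Pareto(max(x_m, max xᵢ), k + n).
Sample maximum = 18.99; prior scale x_m = 23.77 → posterior scale = max = 23.77.
Posterior shape = 1.95 + 5 = 6.95.
E[θ|data] = k·x_m/(k−1) = 6.95·23.77/5.95 = 27.7650.

27.7650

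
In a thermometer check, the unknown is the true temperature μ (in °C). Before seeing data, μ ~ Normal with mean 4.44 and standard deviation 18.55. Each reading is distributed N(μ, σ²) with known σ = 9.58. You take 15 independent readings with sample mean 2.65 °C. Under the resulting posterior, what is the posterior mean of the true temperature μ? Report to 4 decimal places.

For Normal data with known variance σ², a Normal(μ₀, σ₀²) prior on μ is conjugate. Posterior precision = 1/σ₀² + n/σ²; posterior mean is the precision-weighted average of μ₀ and x̄.
n·x̄ = 15·2.65 = 39.75.
σ₀² = 18.55² = 344.1025, σ² = 9.58² = 91.7764; σ² + n·σ₀² = 91.7764 + 15·344.1025 = 5253.3139.
Posterior mean = (μ₀/σ₀² + n·x̄/σ²)/(1/σ₀² + n/σ²) = (σ²·μ₀ + σ₀²·n·x̄)/(σ² + n·σ₀²) = (91.7764·4.44 + 344.1025·39.75)/5253.3139 = 14085.561591/5253.3139 = 2.6813.

2.6813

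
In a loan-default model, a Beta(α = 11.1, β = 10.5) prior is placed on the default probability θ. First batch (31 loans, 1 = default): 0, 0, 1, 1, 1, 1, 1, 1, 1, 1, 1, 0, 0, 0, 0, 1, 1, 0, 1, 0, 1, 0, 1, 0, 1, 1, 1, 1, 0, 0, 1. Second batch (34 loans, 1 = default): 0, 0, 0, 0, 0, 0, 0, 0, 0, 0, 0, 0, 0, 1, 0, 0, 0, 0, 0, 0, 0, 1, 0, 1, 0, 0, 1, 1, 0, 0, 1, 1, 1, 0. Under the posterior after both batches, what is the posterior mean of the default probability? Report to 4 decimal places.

0.4400

The Beta prior is conjugate to a Binomial/Bernoulli likelihood; the update adds successes to α and failures to β.
After batch 1: Beta(11.1+19, 10.5+12) = Beta(30.1, 22.5).
After batch 2: Beta(30.1+8, 22.5+26) = Beta(38.1, 48.5).
Posterior mean = α/(α+β) = 38.1/86.6 = 0.4400.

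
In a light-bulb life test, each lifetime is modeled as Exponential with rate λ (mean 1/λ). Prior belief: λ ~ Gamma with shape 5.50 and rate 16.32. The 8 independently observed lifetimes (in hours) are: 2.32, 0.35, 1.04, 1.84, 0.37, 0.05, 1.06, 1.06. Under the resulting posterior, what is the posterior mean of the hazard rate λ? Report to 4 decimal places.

0.5531

With a Gamma(shape α, rate β) prior on the exponential rate λ, the posterior after n observations with total T = Σxᵢ is Gamma(α+n, β+T).
Sum of observations T = 8.09 hours; n = 8.
Posterior: Gamma(5.50+8, 16.32+8.09) = Gamma(13.50, 24.41).
Posterior mean of λ = α/β = 13.50/24.41 = 0.5531.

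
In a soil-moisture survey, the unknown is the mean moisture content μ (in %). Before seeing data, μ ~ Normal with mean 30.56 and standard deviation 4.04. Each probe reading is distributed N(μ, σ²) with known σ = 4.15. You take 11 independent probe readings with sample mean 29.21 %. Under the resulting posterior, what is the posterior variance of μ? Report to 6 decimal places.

1.428637

For Normal data with known variance σ², a Normal(μ₀, σ₀²) prior on μ is conjugate. Posterior precision = 1/σ₀² + n/σ²; posterior mean is the precision-weighted average of μ₀ and x̄.
σ₀² = 4.04² = 16.3216, σ² = 4.15² = 17.2225; σ² + n·σ₀² = 17.2225 + 11·16.3216 = 196.7601.
Posterior precision = 1/σ₀² + n/σ² = 1/16.3216 + 11/17.2225 = (σ² + n·σ₀²)/(σ₀²σ²) = 196.7601/(16.3216·17.2225); posterior variance σₙ² = σ₀²σ²/(σ² + n·σ₀²) = 16.3216·17.2225/196.7601 = 1.428637.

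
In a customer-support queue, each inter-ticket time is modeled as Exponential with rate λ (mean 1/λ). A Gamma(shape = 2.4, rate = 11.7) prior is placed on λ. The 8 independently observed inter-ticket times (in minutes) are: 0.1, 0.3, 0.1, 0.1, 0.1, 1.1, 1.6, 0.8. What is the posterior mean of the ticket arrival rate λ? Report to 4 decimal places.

0.6541

With a Gamma(shape α, rate β) prior on the exponential rate λ, the posterior after n observations with total T = Σxᵢ is Gamma(α+n, β+T).
Sum of observations T = 4.2 minutes; n = 8.
Posterior: Gamma(2.4+8, 11.7+4.2) = Gamma(10.4, 15.9).
Posterior mean of λ = α/β = 10.4/15.9 = 0.6541.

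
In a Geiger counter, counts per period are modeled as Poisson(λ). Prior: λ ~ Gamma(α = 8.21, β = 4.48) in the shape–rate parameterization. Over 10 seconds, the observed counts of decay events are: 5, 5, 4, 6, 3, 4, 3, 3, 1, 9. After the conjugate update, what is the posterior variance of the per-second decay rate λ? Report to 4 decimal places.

0.2442

With a Gamma(shape α, rate β) prior, the Poisson likelihood is conjugate: the posterior is Gamma(α + ΣXᵢ, β + n).
Sum of counts S = 43 over n = 10 seconds.
Posterior: Gamma(α+S, β+n) = Gamma(8.21+43, 4.48+10) = Gamma(51.21, 14.48).
Var = α/β² = 51.21/14.48² = 0.2442.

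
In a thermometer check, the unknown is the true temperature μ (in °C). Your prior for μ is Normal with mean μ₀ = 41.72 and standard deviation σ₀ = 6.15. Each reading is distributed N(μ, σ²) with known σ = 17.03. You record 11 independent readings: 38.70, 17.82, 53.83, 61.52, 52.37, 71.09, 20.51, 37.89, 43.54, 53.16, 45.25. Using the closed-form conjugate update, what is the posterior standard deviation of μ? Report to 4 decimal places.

3.9415

For Normal data with known variance σ², a Normal(μ₀, σ₀²) prior on μ is conjugate. Posterior precision = 1/σ₀² + n/σ²; posterior mean is the precision-weighted average of μ₀ and x̄.
σ₀² = 6.15² = 37.8225, σ² = 17.03² = 290.0209; σ² + n·σ₀² = 290.0209 + 11·37.8225 = 706.0684.
Posterior precision = 1/σ₀² + n/σ² = 1/37.8225 + 11/290.0209 = (σ² + n·σ₀²)/(σ₀²σ²) = 706.0684/(37.8225·290.0209); posterior variance σₙ² = σ₀²σ²/(σ² + n·σ₀²) = 37.8225·290.0209/706.0684 = 15.535769.
Posterior SD = √σₙ² = √(37.8225·290.0209/706.0684) = 3.9415.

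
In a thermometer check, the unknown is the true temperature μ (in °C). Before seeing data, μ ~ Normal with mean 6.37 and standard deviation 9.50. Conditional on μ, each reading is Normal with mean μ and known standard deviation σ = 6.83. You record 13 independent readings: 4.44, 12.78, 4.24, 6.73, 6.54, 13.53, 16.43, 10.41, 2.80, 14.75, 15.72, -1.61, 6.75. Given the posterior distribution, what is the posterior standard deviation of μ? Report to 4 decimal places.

For Normal data with known variance σ², a Normal(μ₀, σ₀²) prior on μ is conjugate. Posterior precision = 1/σ₀² + n/σ²; posterior mean is the precision-weighted average of μ₀ and x̄.
σ₀² = 9.50² = 90.25, σ² = 6.83² = 46.6489; σ² + n·σ₀² = 46.6489 + 13·90.25 = 1219.8989.
Posterior precision = 1/σ₀² + n/σ² = 1/90.25 + 13/46.6489 = (σ² + n·σ₀²)/(σ₀²σ²) = 1219.8989/(90.25·46.6489); posterior variance σₙ² = σ₀²σ²/(σ² + n·σ₀²) = 90.25·46.6489/1219.8989 = 3.451157.
Posterior SD = √σₙ² = √(90.25·46.6489/1219.8989) = 1.8577.

1.8577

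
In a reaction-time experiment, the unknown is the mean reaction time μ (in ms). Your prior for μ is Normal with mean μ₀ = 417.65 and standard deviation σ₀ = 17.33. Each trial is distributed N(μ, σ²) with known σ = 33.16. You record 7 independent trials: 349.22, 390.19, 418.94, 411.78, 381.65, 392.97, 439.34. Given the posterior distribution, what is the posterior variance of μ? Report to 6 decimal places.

103.138318

For Normal data with known variance σ², a Normal(μ₀, σ₀²) prior on μ is conjugate. Posterior precision = 1/σ₀² + n/σ²; posterior mean is the precision-weighted average of μ₀ and x̄.
σ₀² = 17.33² = 300.3289, σ² = 33.16² = 1099.5856; σ² + n·σ₀² = 1099.5856 + 7·300.3289 = 3201.8879.
Posterior precision = 1/σ₀² + n/σ² = 1/300.3289 + 7/1099.5856 = (σ² + n·σ₀²)/(σ₀²σ²) = 3201.8879/(300.3289·1099.5856); posterior variance σₙ² = σ₀²σ²/(σ² + n·σ₀²) = 300.3289·1099.5856/3201.8879 = 103.138318.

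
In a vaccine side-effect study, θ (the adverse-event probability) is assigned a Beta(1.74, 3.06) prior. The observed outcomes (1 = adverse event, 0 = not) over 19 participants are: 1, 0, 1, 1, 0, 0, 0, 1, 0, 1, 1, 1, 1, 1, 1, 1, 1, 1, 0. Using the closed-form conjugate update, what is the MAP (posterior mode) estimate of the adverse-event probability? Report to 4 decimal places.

The Beta prior is conjugate to a Binomial/Bernoulli likelihood; the update adds successes to α and failures to β.
Posterior: Beta(α+k, β+n−k) = Beta(1.74+13, 3.06+6) = Beta(14.74, 9.06).
Mode of Beta(a,b) for a,b>1 is (a−1)/(a+b−2) = 13.74/21.80 = 0.6303.

0.6303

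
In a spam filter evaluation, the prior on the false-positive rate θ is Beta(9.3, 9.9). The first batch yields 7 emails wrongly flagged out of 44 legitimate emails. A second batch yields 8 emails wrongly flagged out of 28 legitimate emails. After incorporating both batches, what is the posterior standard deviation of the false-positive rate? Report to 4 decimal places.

0.0460

The Beta prior is conjugate to a Binomial/Bernoulli likelihood; the update adds successes to α and failures to β.
After batch 1: Beta(9.3+7, 9.9+37) = Beta(16.3, 46.9).
After batch 2: Beta(16.3+8, 46.9+20) = Beta(24.3, 66.9).
Var = αβ/((α+β)²(α+β+1)) = 24.3·66.9/(91.2²·92.2) = 0.00211988; SD = √0.00211988 = 0.0460.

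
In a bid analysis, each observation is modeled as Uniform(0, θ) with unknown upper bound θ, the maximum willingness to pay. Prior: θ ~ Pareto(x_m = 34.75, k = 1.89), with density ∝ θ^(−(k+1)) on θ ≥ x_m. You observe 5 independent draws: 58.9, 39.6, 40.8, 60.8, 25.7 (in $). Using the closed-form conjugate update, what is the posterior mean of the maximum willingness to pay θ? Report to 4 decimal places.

A Pareto(scale x_m, shape k) prior on the upper bound θ of Uniform(0, θ) is conjugate: posterior is Pareto(max(x_m, max xᵢ), k + n).
Sample maximum = 60.8; prior scale x_m = 34.75 → posterior scale = max = 60.80.
Posterior shape = 1.89 + 5 = 6.89.
E[θ|data] = k·x_m/(k−1) = 6.89·60.80/5.89 = 71.1226.

71.1226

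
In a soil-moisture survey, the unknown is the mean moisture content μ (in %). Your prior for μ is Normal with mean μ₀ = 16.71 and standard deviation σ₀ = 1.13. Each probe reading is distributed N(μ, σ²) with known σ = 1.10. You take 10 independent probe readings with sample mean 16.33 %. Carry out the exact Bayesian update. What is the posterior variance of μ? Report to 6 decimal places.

For Normal data with known variance σ², a Normal(μ₀, σ₀²) prior on μ is conjugate. Posterior precision = 1/σ₀² + n/σ²; posterior mean is the precision-weighted average of μ₀ and x̄.
σ₀² = 1.13² = 1.2769, σ² = 1.10² = 1.21; σ² + n·σ₀² = 1.21 + 10·1.2769 = 13.979.
Posterior precision = 1/σ₀² + n/σ² = 1/1.2769 + 10/1.21 = (σ² + n·σ₀²)/(σ₀²σ²) = 13.979/(1.2769·1.21); posterior variance σₙ² = σ₀²σ²/(σ² + n·σ₀²) = 1.2769·1.21/13.979 = 0.110526.

0.110526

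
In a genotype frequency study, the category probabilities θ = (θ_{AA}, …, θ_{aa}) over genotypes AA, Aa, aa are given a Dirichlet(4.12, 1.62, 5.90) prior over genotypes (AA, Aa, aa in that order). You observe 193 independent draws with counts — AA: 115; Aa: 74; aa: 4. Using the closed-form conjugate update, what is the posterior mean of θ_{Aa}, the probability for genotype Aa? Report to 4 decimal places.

The Dirichlet prior is conjugate to the Multinomial likelihood: each posterior αⱼ = prior αⱼ + observed count nⱼ.
Posterior concentration: (119.12, 75.62, 9.90), total = 204.64.
E[θ_{Aa}|data] = α_{Aa}/Σα = 75.62/204.64 = 0.3695.

0.3695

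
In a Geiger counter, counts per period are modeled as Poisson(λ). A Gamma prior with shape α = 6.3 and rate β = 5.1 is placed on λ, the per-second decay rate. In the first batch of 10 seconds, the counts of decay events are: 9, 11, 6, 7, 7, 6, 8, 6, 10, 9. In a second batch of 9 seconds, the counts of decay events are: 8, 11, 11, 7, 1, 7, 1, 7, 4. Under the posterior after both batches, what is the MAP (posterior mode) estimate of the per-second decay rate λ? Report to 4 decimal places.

With a Gamma(shape α, rate β) prior, the Poisson likelihood is conjugate: the posterior is Gamma(α + ΣXᵢ, β + n).
Batch 1: sum of counts S = 79 over n = 10 seconds.
After batch 1: Gamma(α+S, β+n) = Gamma(6.3+79, 5.1+10) = Gamma(85.3, 15.1).
Batch 2: sum of counts S = 57 over n = 9 seconds.
After batch 2: Gamma(α+S, β+n) = Gamma(85.3+57, 15.1+9) = Gamma(142.3, 24.1).
Mode of Gamma(α,β) for α≥1 is (α−1)/β = 141.3/24.1 = 5.8631.

5.8631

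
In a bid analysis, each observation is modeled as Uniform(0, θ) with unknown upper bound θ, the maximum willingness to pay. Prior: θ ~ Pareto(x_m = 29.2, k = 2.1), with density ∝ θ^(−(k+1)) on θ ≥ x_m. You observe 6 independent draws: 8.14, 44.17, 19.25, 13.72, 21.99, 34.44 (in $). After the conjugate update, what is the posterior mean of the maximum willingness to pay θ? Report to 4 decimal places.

A Pareto(scale x_m, shape k) prior on the upper bound θ of Uniform(0, θ) is conjugate: posterior is Pareto(max(x_m, max xᵢ), k + n).
Sample maximum = 44.17; prior scale x_m = 29.2 → posterior scale = max = 44.17.
Posterior shape = 2.1 + 6 = 8.1.
E[θ|data] = k·x_m/(k−1) = 8.1·44.17/7.1 = 50.3911.

50.3911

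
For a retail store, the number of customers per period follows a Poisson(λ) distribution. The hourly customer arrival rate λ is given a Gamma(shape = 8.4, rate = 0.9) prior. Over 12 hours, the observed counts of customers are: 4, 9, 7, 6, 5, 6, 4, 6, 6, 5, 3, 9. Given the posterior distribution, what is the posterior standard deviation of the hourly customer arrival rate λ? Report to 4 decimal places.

0.6864

With a Gamma(shape α, rate β) prior, the Poisson likelihood is conjugate: the posterior is Gamma(α + ΣXᵢ, β + n).
Sum of counts S = 70 over n = 12 hours.
Posterior: Gamma(α+S, β+n) = Gamma(8.4+70, 0.9+12) = Gamma(78.4, 12.9).
SD = √α/β = √78.4/12.9 = 0.6864.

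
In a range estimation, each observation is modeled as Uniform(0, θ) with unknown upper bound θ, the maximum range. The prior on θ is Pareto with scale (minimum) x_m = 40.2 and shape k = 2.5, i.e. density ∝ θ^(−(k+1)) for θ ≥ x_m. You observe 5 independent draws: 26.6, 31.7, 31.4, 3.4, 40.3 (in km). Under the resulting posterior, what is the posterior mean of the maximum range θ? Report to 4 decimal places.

46.5000

A Pareto(scale x_m, shape k) prior on the upper bound θ of Uniform(0, θ) is conjugate: posterior is Pareto(max(x_m, max xᵢ), k + n).
Sample maximum = 40.3; prior scale x_m = 40.2 → posterior scale = max = 40.3.
Posterior shape = 2.5 + 5 = 7.5.
E[θ|data] = k·x_m/(k−1) = 7.5·40.3/6.5 = 46.5000.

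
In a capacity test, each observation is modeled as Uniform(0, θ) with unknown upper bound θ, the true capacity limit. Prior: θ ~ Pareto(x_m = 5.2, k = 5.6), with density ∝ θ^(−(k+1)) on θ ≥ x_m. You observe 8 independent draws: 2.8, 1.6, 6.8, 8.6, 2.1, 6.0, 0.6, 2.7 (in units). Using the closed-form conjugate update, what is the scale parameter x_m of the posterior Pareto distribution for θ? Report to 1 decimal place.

A Pareto(scale x_m, shape k) prior on the upper bound θ of Uniform(0, θ) is conjugate: posterior is Pareto(max(x_m, max xᵢ), k + n).
Sample maximum = 8.6; prior scale x_m = 5.2 → posterior scale = max = 8.6.
Posterior shape = 5.6 + 8 = 13.6.
Posterior scale x_m = 8.6.

8.6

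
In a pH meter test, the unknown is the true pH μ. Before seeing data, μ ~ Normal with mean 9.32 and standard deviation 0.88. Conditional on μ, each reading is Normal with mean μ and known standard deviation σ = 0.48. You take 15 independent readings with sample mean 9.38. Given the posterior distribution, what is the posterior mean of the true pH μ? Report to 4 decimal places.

9.3788

For Normal data with known variance σ², a Normal(μ₀, σ₀²) prior on μ is conjugate. Posterior precision = 1/σ₀² + n/σ²; posterior mean is the precision-weighted average of μ₀ and x̄.
n·x̄ = 15·9.38 = 140.7.
σ₀² = 0.88² = 0.7744, σ² = 0.48² = 0.2304; σ² + n·σ₀² = 0.2304 + 15·0.7744 = 11.8464.
Posterior mean = (μ₀/σ₀² + n·x̄/σ²)/(1/σ₀² + n/σ²) = (σ²·μ₀ + σ₀²·n·x̄)/(σ² + n·σ₀²) = (0.2304·9.32 + 0.7744·140.7)/11.8464 = 111.105408/11.8464 = 9.3788.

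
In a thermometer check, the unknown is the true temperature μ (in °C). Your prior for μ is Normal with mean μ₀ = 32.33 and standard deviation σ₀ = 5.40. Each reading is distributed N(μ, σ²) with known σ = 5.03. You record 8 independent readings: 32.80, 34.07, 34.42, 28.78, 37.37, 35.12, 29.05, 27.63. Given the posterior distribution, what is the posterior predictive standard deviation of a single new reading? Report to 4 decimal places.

For Normal data with known variance σ², a Normal(μ₀, σ₀²) prior on μ is conjugate. Posterior precision = 1/σ₀² + n/σ²; posterior mean is the precision-weighted average of μ₀ and x̄.
σ₀² = 5.40² = 29.16, σ² = 5.03² = 25.3009; σ² + n·σ₀² = 25.3009 + 8·29.16 = 258.5809.
Posterior precision = 1/σ₀² + n/σ² = 1/29.16 + 8/25.3009 = (σ² + n·σ₀²)/(σ₀²σ²) = 258.5809/(29.16·25.3009); posterior variance σₙ² = σ₀²σ²/(σ² + n·σ₀²) = 29.16·25.3009/258.5809 = 2.853166.
Predictive variance for one new observation = σₙ² + σ² = 29.16·25.3009/258.5809 + 25.3009 = σ²·(σ₀² + 258.5809)/258.5809 = 25.3009·287.7409/258.5809 = 28.154066; SD = √(25.3009·287.7409/258.5809) = 5.3060.

5.3060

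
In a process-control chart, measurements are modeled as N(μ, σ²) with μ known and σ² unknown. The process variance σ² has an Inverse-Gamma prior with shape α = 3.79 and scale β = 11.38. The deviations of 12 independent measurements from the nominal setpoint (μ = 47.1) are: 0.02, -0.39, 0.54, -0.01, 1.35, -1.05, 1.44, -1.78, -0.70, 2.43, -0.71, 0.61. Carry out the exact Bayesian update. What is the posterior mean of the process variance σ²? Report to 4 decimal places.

With known mean μ and an Inverse-Gamma(α, β) prior on σ², the Normal likelihood is conjugate: posterior is Inv-Gamma(α + n/2, β + Σ(xᵢ−μ)²/2).
Σ(xᵢ−μ)² = (0.02)² + (-0.39)² + (0.54)² + (-0.01)² + (1.35)² + (-1.05)² + (1.44)² + (-1.78)² + (-0.70)² + (2.43)² + (-0.71)² + (0.61)² = 15.8823.
Posterior: Inv-Gamma(3.79 + 12/2, 11.38 + 15.8823/2) = Inv-Gamma(9.79, 19.32115).
E[σ²|data] = β/(α−1) = 19.32115/8.79 = 2.1981.

2.1981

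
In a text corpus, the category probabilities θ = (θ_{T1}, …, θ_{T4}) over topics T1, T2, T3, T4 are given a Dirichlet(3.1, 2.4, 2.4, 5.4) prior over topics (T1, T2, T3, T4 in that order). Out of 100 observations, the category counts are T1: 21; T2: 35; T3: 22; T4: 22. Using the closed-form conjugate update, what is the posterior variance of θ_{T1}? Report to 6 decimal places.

The Dirichlet prior is conjugate to the Multinomial likelihood: each posterior αⱼ = prior αⱼ + observed count nⱼ.
Posterior concentration: (24.1, 37.4, 24.4, 27.4), total = 113.3.
Var[θ_j] = α_j(Σα−α_j)/((Σα)²(Σα+1)) = 24.1·89.2/(113.3²·114.3) = 0.001465.

0.001465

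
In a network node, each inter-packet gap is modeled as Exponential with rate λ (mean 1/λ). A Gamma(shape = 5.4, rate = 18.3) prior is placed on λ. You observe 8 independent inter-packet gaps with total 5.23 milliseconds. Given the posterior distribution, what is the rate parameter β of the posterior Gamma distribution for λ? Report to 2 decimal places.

With a Gamma(shape α, rate β) prior on the exponential rate λ, the posterior after n observations with total T = Σxᵢ is Gamma(α+n, β+T).
Posterior: Gamma(5.4+8, 18.3+5.23) = Gamma(13.4, 23.53).
Posterior β = 23.53.

23.53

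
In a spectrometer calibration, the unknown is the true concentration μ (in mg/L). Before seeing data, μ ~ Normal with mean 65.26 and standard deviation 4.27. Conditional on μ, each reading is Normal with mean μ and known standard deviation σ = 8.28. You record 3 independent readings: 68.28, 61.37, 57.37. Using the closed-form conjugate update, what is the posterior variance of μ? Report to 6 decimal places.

10.141553

For Normal data with known variance σ², a Normal(μ₀, σ₀²) prior on μ is conjugate. Posterior precision = 1/σ₀² + n/σ²; posterior mean is the precision-weighted average of μ₀ and x̄.
σ₀² = 4.27² = 18.2329, σ² = 8.28² = 68.5584; σ² + n·σ₀² = 68.5584 + 3·18.2329 = 123.2571.
Posterior precision = 1/σ₀² + n/σ² = 1/18.2329 + 3/68.5584 = (σ² + n·σ₀²)/(σ₀²σ²) = 123.2571/(18.2329·68.5584); posterior variance σₙ² = σ₀²σ²/(σ² + n·σ₀²) = 18.2329·68.5584/123.2571 = 10.141553.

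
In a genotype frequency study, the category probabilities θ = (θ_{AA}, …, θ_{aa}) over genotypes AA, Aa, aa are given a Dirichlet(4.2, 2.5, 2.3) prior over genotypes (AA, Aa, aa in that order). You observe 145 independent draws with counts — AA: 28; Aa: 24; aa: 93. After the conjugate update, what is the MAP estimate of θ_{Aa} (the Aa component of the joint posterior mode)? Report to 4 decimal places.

0.1689

The Dirichlet prior is conjugate to the Multinomial likelihood: each posterior αⱼ = prior αⱼ + observed count nⱼ.
Posterior concentration: (32.2, 26.5, 95.3), total = 154.0.
Joint mode component: (α_{Aa}−1)/(Σα−K) = 25.5/151.0 = 0.1689.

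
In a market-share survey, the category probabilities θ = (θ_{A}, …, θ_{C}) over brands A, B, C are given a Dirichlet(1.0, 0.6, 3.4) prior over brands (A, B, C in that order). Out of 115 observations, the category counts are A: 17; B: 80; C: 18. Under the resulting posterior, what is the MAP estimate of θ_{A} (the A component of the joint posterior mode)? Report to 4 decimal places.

0.1453

The Dirichlet prior is conjugate to the Multinomial likelihood: each posterior αⱼ = prior αⱼ + observed count nⱼ.
Posterior concentration: (18.0, 80.6, 21.4), total = 120.0.
Joint mode component: (α_{A}−1)/(Σα−K) = 17.0/117.0 = 0.1453.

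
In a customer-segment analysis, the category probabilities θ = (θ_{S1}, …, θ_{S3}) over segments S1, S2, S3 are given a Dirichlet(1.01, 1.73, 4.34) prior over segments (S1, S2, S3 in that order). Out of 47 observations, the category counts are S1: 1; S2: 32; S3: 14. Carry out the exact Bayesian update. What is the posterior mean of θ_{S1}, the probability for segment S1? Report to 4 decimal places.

0.0372

The Dirichlet prior is conjugate to the Multinomial likelihood: each posterior αⱼ = prior αⱼ + observed count nⱼ.
Posterior concentration: (2.01, 33.73, 18.34), total = 54.08.
E[θ_{S1}|data] = α_{S1}/Σα = 2.01/54.08 = 0.0372.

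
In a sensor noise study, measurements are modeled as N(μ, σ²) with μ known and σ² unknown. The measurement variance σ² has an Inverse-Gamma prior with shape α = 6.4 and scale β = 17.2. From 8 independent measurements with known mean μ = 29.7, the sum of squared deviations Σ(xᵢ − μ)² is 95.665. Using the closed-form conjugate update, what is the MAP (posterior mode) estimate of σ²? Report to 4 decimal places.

5.7046

With known mean μ and an Inverse-Gamma(α, β) prior on σ², the Normal likelihood is conjugate: posterior is Inv-Gamma(α + n/2, β + Σ(xᵢ−μ)²/2).
Posterior: Inv-Gamma(6.4 + 8/2, 17.2 + 95.665/2) = Inv-Gamma(10.40, 65.0325).
Mode = β/(α+1) = 65.0325/11.40 = 5.7046.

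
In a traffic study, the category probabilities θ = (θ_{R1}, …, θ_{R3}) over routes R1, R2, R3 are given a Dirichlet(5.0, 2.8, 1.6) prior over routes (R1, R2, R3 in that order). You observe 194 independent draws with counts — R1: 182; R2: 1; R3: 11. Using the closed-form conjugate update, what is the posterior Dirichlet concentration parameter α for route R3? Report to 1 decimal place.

The Dirichlet prior is conjugate to the Multinomial likelihood: each posterior αⱼ = prior αⱼ + observed count nⱼ.
Posterior concentration: (187.0, 3.8, 12.6), total = 203.4.
α_{R3} = 1.6 + 11 = 12.6.

12.6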